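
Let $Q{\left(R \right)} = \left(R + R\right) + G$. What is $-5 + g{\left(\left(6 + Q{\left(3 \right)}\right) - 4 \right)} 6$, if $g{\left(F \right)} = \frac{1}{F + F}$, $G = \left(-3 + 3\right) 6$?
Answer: $- \frac{37}{8} \approx -4.625$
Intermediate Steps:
$G = 0$ ($G = 0 \cdot 6 = 0$)
$Q{\left(R \right)} = 2 R$ ($Q{\left(R \right)} = \left(R + R\right) + 0 = 2 R + 0 = 2 R$)
$g{\left(F \right)} = \frac{1}{2 F}$
$-5 + g{\left(\left(6 + Q{\left(3 \right)}\right) - 4 \right)} 6 = -5 + \frac{1}{2 \left(\left(6 + 2 \cdot 3\right) - 4\right)} 6 = -5 + \frac{1}{2 \left(\left(6 + 6\right) - 4\right)} 6 = -5 + \frac{1}{2 \left(12 - 4\right)} 6 = -5 + \frac{1}{2 \cdot 8} \cdot 6 = -5 + \frac{1}{2} \cdot \frac{1}{8} \cdot 6 = -5 + \frac{1}{16} \cdot 6 = -5 + \frac{3}{8} = - \frac{37}{8}$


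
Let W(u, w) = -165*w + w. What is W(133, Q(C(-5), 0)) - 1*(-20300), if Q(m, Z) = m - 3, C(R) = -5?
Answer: 21612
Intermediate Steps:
Q(m, Z) = -3 + m
W(u, w) = -164*w
W(133, Q(C(-5), 0)) - 1*(-20300) = -164*(-3 - 5) - 1*(-20300) = -164*(-8) + 20300 = 1312 + 20300 = 21612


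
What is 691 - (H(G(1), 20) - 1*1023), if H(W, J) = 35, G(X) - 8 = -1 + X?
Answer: 1679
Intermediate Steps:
G(X) = 7 + X (G(X) = 8 + (-1 + X) = 7 + X)
691 - (H(G(1), 20) - 1*1023) = 691 - (35 - 1*1023) = 691 - (35 - 1023) = 691 - 1*(-988) = 691 + 988 = 1679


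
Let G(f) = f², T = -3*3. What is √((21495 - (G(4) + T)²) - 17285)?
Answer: √4161 ≈ 64.506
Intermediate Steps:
T = -9
√((21495 - (G(4) + T)²) - 17285) = √((21495 - (4² - 9)²) - 17285) = √((21495 - (16 - 9)²) - 17285) = √((21495 - 1*7²) - 17285) = √((21495 - 1*49) - 17285) = √((21495 - 49) - 17285) = √(21446 - 17285) = √4161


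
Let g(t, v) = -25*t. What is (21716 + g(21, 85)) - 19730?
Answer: 1461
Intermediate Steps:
(21716 + g(21, 85)) - 19730 = (21716 - 25*21) - 19730 = (21716 - 525) - 19730 = 21191 - 19730 = 1461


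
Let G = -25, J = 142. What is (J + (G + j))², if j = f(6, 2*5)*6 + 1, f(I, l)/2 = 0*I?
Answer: 13924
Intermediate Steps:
f(I, l) = 0 (f(I, l) = 2*(0*I) = 2*0 = 0)
j = 1 (j = 0*6 + 1 = 0 + 1 = 1)
(J + (G + j))² = (142 + (-25 + 1))² = (142 - 24)² = 118² = 13924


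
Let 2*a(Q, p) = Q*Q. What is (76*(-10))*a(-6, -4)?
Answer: -13680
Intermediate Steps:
a(Q, p) = Q²/2 (a(Q, p) = (Q*Q)/2 = Q²/2)
(76*(-10))*a(-6, -4) = (76*(-10))*((½)*(-6)²) = -380*36 = -760*18 = -13680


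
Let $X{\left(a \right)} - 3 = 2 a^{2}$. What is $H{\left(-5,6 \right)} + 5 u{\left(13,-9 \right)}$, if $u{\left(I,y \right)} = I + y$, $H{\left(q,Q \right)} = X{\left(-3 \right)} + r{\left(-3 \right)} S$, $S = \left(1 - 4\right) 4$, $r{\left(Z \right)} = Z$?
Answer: $77$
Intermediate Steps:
$X{\left(a \right)} = 3 + 2 a^{2}$
$S = -12$ ($S = \left(-3\right) 4 = -12$)
$H{\left(q,Q \right)} = 57$ ($H{\left(q,Q \right)} = \left(3 + 2 \left(-3\right)^{2}\right) - -36 = \left(3 + 2 \cdot 9\right) + 36 = \left(3 + 18\right) + 36 = 21 + 36 = 57$)
$H{\left(-5,6 \right)} + 5 u{\left(13,-9 \right)} = 57 + 5 \left(13 - 9\right) = 57 + 5 \cdot 4 = 57 + 20 = 77$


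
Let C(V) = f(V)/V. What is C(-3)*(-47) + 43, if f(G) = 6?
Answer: 137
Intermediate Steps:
C(V) = 6/V
C(-3)*(-47) + 43 = (6/(-3))*(-47) + 43 = (6*(-⅓))*(-47) + 43 = -2*(-47) + 43 = 94 + 43 = 137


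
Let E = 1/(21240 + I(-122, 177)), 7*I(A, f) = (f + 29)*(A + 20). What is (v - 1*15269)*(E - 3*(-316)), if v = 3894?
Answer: -1376707957625/127668 ≈ -1.0784e+7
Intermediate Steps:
I(A, f) = (20 + A)*(29 + f)/7 (I(A, f) = ((f + 29)*(A + 20))/7 = ((29 + f)*(20 + A))/7 = ((20 + A)*(29 + f))/7 = (20 + A)*(29 + f)/7)
E = 7/127668 (E = 1/(21240 + (580/7 + (20/7)*177 + (29/7)*(-122) + (⅐)*(-122)*177)) = 1/(21240 + (580/7 + 3540/7 - 3538/7 - 21594/7)) = 1/(21240 - 21012/7) = 1/(127668/7) = 7/127668 ≈ 5.4830e-5)
(v - 1*15269)*(E - 3*(-316)) = (3894 - 1*15269)*(7/127668 - 3*(-316)) = (3894 - 15269)*(7/127668 + 948) = -11375*121029271/127668 = -1376707957625/127668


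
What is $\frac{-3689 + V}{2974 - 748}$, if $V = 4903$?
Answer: $\frac{607}{1113} \approx 0.54537$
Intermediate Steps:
$\frac{-3689 + V}{2974 - 748} = \frac{-3689 + 4903}{2974 - 748} = \frac{1214}{2226} = 1214 \cdot \frac{1}{2226} = \frac{607}{1113}$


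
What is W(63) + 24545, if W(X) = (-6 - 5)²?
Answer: 24666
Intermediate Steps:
W(X) = 121 (W(X) = (-11)² = 121)
W(63) + 24545 = 121 + 24545 = 24666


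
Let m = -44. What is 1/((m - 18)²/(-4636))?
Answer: -1159/961 ≈ -1.2060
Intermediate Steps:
1/((m - 18)²/(-4636)) = 1/((-44 - 18)²/(-4636)) = 1/((-62)²*(-1/4636)) = 1/(3844*(-1/4636)) = 1/(-961/1159) = -1159/961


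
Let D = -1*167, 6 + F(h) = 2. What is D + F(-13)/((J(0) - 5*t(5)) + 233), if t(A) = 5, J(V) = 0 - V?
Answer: -8685/52 ≈ -167.02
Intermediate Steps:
J(V) = -V
F(h) = -4 (F(h) = -6 + 2 = -4)
D = -167
D + F(-13)/((J(0) - 5*t(5)) + 233) = -167 - 4/((-1*0 - 5*5) + 233) = -167 - 4/((0 - 25) + 233) = -167 - 4/(-25 + 233) = -167 - 4/208 = -167 + (1/208)*(-4) = -167 - 1/52 = -8685/52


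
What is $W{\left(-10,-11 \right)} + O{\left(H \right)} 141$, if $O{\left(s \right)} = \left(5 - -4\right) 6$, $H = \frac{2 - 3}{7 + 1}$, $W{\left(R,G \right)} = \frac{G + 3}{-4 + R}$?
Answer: $\frac{53302}{7} \approx 7614.6$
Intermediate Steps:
$W{\left(R,G \right)} = \frac{3 + G}{-4 + R}$
$H = - \frac{1}{8} \approx -0.125$
$O{\left(s \right)} = 54$ ($O{\left(s \right)} = \left(5 + 4\right) 6 = 9 \cdot 6 = 54$)
$W{\left(-10,-11 \right)} + O{\left(H \right)} 141 = \frac{3 - 11}{-4 - 10} + 54 \cdot 141 = \frac{1}{-14} \left(-8\right) + 7614 = \left(- \frac{1}{14}\right) \left(-8\right) + 7614 = \frac{4}{7} + 7614 = \frac{53302}{7}$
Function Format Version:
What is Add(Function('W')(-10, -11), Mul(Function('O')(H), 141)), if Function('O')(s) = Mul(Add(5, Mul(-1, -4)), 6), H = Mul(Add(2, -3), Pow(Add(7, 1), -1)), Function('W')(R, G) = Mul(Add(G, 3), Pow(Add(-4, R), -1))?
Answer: Rational(53302, 7) ≈ 7614.6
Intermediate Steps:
Function('W')(R, G) = Mul(Pow(Add(-4, R), -1), Add(3, G)) (Function('W')(R, G) = Mul(Add(3, G), Pow(Add(-4, R), -1)) = Mul(Pow(Add(-4, R), -1), Add(3, G)))
H = Rational(-1, 8) (H = Mul(-1, Pow(8, -1)) = Mul(-1, Rational(1, 8)) = Rational(-1, 8) ≈ -0.12500)
Function('O')(s) = 54 (Function('O')(s) = Mul(Add(5, 4), 6) = Mul(9, 6) = 54)
Add(Function('W')(-10, -11), Mul(Function('O')(H), 141)) = Add(Mul(Pow(Add(-4, -10), -1), Add(3, -11)), Mul(54, 141)) = Add(Mul(Pow(-14, -1), -8), 7614) = Add(Mul(Rational(-1, 14), -8), 7614) = Add(Rational(4, 7), 7614) = Rational(53302, 7)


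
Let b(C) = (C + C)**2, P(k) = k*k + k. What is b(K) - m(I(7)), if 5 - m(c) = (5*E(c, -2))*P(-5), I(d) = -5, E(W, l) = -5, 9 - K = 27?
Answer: 791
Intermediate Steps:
K = -18 (K = 9 - 1*27 = 9 - 27 = -18)
P(k) = k + k**2 (P(k) = k**2 + k = k + k**2)
m(c) = 505 (m(c) = 5 - 5*(-5)*(-5*(1 - 5)) = 5 - (-25)*(-5*(-4)) = 5 - (-25)*20 = 5 - 1*(-500) = 5 + 500 = 505)
b(C) = 4*C**2 (b(C) = (2*C)**2 = 4*C**2)
b(K) - m(I(7)) = 4*(-18)**2 - 1*505 = 4*324 - 505 = 1296 - 505 = 791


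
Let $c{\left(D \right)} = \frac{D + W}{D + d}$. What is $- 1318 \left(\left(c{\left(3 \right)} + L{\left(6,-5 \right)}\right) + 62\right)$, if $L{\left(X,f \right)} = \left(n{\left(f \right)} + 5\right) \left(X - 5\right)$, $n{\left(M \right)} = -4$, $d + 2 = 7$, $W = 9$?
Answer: $-85011$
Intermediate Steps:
$d = 5$ ($d = -2 + 7 = 5$)
$c{\left(D \right)} = \frac{9 + D}{5 + D}$ ($c{\left(D \right)} = \frac{D + 9}{D + 5} = \frac{9 + D}{5 + D}$)
$L{\left(X,f \right)} = -5 + X$ ($L{\left(X,f \right)} = \left(-4 + 5\right) \left(X - 5\right) = 1 \left(-5 + X\right) = -5 + X$)
$- 1318 \left(\left(c{\left(3 \right)} + L{\left(6,-5 \right)}\right) + 62\right) = - 1318 \left(\left(\frac{9 + 3}{5 + 3} + \left(-5 + 6\right)\right) + 62\right) = - 1318 \left(\left(\frac{1}{8} \cdot 12 + 1\right) + 62\right) = - 1318 \left(\left(\frac{3}{2} + 1\right) + 62\right) = - 1318 \left(\frac{5}{2} + 62\right) = \left(-1318\right) \frac{129}{2} = -85011$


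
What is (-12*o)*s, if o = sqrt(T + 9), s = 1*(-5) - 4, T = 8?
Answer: 108*sqrt(17) ≈ 445.30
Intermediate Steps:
s = -9 (s = -5 - 4 = -9)
o = sqrt(17) (o = sqrt(8 + 9) = sqrt(17) ≈ 4.1231)
(-12*o)*s = -12*sqrt(17)*(-9) = 108*sqrt(17)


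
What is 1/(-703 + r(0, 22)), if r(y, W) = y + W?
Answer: -1/681 ≈ -0.0014684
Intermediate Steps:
r(y, W) = W + y
1/(-703 + r(0, 22)) = 1/(-703 + (22 + 0)) = 1/(-703 + 22) = 1/(-681) = -1/681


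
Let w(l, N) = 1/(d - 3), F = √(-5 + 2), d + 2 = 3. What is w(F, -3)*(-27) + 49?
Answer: 125/2 ≈ 62.500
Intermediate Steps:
d = 1 (d = -2 + 3 = 1)
F = I*√3 (F = √(-3) = I*√3 ≈ 1.732*I)
w(l, N) = -½ (w(l, N) = 1/(1 - 3) = 1/(-2) = -½)
w(F, -3)*(-27) + 49 = -½*(-27) + 49 = 27/2 + 49 = 125/2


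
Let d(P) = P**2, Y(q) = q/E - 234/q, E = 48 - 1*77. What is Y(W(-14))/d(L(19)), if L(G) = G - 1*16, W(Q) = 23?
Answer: -7315/6003 ≈ -1.2186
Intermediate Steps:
E = -29 (E = 48 - 77 = -29)
L(G) = -16 + G (L(G) = G - 16 = -16 + G)
Y(q) = -234/q - q/29 (Y(q) = q/(-29) - 234/q = q*(-1/29) - 234/q = -q/29 - 234/q = -234/q - q/29)
Y(W(-14))/d(L(19)) = (-234/23 - 1/29*23)/((-16 + 19)**2) = (-234*1/23 - 23/29)/(3**2) = (-234/23 - 23/29)/9 = -7315/667*1/9 = -7315/6003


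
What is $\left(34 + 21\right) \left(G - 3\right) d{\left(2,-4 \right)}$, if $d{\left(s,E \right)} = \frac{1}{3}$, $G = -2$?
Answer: $- \frac{275}{3} \approx -91.667$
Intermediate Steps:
$d{\left(s,E \right)} = \frac{1}{3}$
$\left(34 + 21\right) \left(G - 3\right) d{\left(2,-4 \right)} = \left(34 + 21\right) \left(-2 - 3\right) \frac{1}{3} = 55 \left(\left(-5\right) \frac{1}{3}\right) = 55 \left(- \frac{5}{3}\right) = - \frac{275}{3}$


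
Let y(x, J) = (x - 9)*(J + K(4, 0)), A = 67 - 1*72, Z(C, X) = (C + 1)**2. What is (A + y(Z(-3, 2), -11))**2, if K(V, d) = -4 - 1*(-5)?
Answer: 2025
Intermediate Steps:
Z(C, X) = (1 + C)**2
K(V, d) = 1 (K(V, d) = -4 + 5 = 1)
A = -5 (A = 67 - 72 = -5)
y(x, J) = (1 + J)*(-9 + x) (y(x, J) = (x - 9)*(J + 1) = (-9 + x)*(1 + J) = (1 + J)*(-9 + x))
(A + y(Z(-3, 2), -11))**2 = (-5 + (-9 + (1 - 3)**2 - 9*(-11) - 11*(1 - 3)**2))**2 = (-5 + (-9 + (-2)**2 + 99 - 11*(-2)**2))**2 = (-5 + (-9 + 4 + 99 - 11*4))**2 = (-5 + (-9 + 4 + 99 - 44))**2 = (-5 + 50)**2 = 45**2 = 2025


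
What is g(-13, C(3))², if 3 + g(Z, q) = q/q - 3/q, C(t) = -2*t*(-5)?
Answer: 441/100 ≈ 4.4100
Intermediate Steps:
C(t) = 10*t (C(t) = -(-10)*t = 10*t)
g(Z, q) = -2 - 3/q (g(Z, q) = -3 + (q/q - 3/q) = -3 + (1 - 3/q) = -2 - 3/q)
g(-13, C(3))² = (-2 - 3/(10*3))² = (-2 - 3/30)² = (-2 - 3*1/30)² = (-2 - ⅒)² = (-21/10)² = 441/100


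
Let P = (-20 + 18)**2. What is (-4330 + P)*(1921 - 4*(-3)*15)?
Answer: -9088926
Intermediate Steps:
P = 4 (P = (-2)**2 = 4)
(-4330 + P)*(1921 - 4*(-3)*15) = (-4330 + 4)*(1921 - 4*(-3)*15) = -4326*(1921 + 12*15) = -4326*(1921 + 180) = -4326*2101 = -9088926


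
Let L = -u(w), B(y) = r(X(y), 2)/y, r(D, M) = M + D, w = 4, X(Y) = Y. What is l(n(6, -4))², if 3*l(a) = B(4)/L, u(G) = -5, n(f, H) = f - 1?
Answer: 1/100 ≈ 0.010000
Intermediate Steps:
r(D, M) = D + M
n(f, H) = -1 + f
B(y) = (2 + y)/y (B(y) = (y + 2)/y = (2 + y)/y)
L = 5 (L = -1*(-5) = 5)
l(a) = ⅒ (l(a) = (((2 + 4)/4)/5)/3 = (((¼)*6)*(⅕))/3 = ((3/2)*(⅕))/3 = (⅓)*(3/10) = ⅒)
l(n(6, -4))² = (⅒)² = 1/100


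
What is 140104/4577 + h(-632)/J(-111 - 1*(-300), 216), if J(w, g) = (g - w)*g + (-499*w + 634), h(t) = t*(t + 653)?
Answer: 12368181824/402066565 ≈ 30.762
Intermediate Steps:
h(t) = t*(653 + t)
J(w, g) = 634 - 499*w + g*(g - w) (J(w, g) = g*(g - w) + (634 - 499*w) = 634 - 499*w + g*(g - w))
140104/4577 + h(-632)/J(-111 - 1*(-300), 216) = 140104/4577 + (-632*(653 - 632))/(634 + 216**2 - 499*(-111 - 1*(-300)) - 1*216*(-111 - 1*(-300))) = 140104*(1/4577) + (-632*21)/(634 + 46656 - 499*(-111 + 300) - 1*216*(-111 + 300)) = 140104/4577 - 13272/(634 + 46656 - 499*189 - 1*216*189) = 140104/4577 - 13272/(634 + 46656 - 94311 - 40824) = 140104/4577 - 13272/(-87845) = 140104/4577 - 13272*(-1/87845) = 140104/4577 + 13272/87845 = 12368181824/402066565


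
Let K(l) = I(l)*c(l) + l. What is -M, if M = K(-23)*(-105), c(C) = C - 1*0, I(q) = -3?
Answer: 4830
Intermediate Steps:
c(C) = C (c(C) = C + 0 = C)
K(l) = -2*l (K(l) = -3*l + l = -2*l)
M = -4830 (M = -2*(-23)*(-105) = 46*(-105) = -4830)
-M = -1*(-4830) = 4830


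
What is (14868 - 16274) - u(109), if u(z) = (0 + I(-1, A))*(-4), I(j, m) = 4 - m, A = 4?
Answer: -1406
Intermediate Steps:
u(z) = 0 (u(z) = (0 + (4 - 1*4))*(-4) = (0 + (4 - 4))*(-4) = (0 + 0)*(-4) = 0*(-4) = 0)
(14868 - 16274) - u(109) = (14868 - 16274) - 1*0 = -1406 + 0 = -1406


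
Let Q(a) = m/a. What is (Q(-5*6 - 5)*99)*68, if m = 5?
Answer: -6732/7 ≈ -961.71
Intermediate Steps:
Q(a) = 5/a
(Q(-5*6 - 5)*99)*68 = ((5/(-5*6 - 5))*99)*68 = ((5/(-30 - 5))*99)*68 = ((5/(-35))*99)*68 = ((5*(-1/35))*99)*68 = -1/7*99*68 = -99/7*68 = -6732/7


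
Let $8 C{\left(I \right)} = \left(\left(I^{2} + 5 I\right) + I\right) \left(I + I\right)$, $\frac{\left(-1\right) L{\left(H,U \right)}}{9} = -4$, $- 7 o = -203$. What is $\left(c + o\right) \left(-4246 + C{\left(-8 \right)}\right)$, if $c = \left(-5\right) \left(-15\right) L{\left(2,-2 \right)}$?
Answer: $-11674662$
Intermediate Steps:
$o = 29$ ($o = \left(- \frac{1}{7}\right) \left(-203\right) = 29$)
$L{\left(H,U \right)} = 36$ ($L{\left(H,U \right)} = \left(-9\right) \left(-4\right) = 36$)
$c = 2700$ ($c = \left(-5\right) \left(-15\right) 36 = 75 \cdot 36 = 2700$)
$C{\left(I \right)} = \frac{I \left(I^{2} + 6 I\right)}{4}$ ($C{\left(I \right)} = \frac{\left(\left(I^{2} + 5 I\right) + I\right) \left(I + I\right)}{8} = \frac{\left(I^{2} + 6 I\right) 2 I}{8} = \frac{2 I \left(I^{2} + 6 I\right)}{8} = \frac{I \left(I^{2} + 6 I\right)}{4}$)
$\left(c + o\right) \left(-4246 + C{\left(-8 \right)}\right) = \left(2700 + 29\right) \left(-4246 + \frac{\left(-8\right)^{2} \left(6 - 8\right)}{4}\right) = 2729 \left(-4246 + \frac{1}{4} \cdot 64 \left(-2\right)\right) = 2729 \left(-4246 - 32\right) = 2729 \left(-4278\right) = -11674662$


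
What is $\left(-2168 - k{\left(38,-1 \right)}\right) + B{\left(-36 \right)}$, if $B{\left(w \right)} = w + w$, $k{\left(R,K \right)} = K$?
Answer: $-2239$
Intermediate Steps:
$B{\left(w \right)} = 2 w$
$\left(-2168 - k{\left(38,-1 \right)}\right) + B{\left(-36 \right)} = \left(-2168 - -1\right) + 2 \left(-36\right) = \left(-2168 + 1\right) - 72 = -2167 - 72 = -2239$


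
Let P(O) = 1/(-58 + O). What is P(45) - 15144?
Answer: -196873/13 ≈ -15144.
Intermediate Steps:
P(45) - 15144 = 1/(-58 + 45) - 15144 = 1/(-13) - 15144 = -1/13 - 15144 = -196873/13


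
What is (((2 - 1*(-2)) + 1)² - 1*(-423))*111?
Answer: 49728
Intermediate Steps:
(((2 - 1*(-2)) + 1)² - 1*(-423))*111 = (((2 + 2) + 1)² + 423)*111 = ((4 + 1)² + 423)*111 = (5² + 423)*111 = (25 + 423)*111 = 448*111 = 49728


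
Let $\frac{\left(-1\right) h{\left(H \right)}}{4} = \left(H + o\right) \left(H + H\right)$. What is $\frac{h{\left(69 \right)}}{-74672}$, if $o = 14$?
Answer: $\frac{5727}{9334} \approx 0.61356$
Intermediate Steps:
$h{\left(H \right)} = - 8 H \left(14 + H\right)$ ($h{\left(H \right)} = - 4 \left(H + 14\right) \left(H + H\right) = - 4 \left(14 + H\right) 2 H = - 4 \cdot 2 H \left(14 + H\right) = - 8 H \left(14 + H\right)$)
$\frac{h{\left(69 \right)}}{-74672} = \frac{\left(-8\right) 69 \left(14 + 69\right)}{-74672} = \left(-8\right) 69 \cdot 83 \left(- \frac{1}{74672}\right) = \left(-45816\right) \left(- \frac{1}{74672}\right) = \frac{5727}{9334}$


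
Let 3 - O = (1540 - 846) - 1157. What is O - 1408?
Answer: -942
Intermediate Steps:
O = 466 (O = 3 - ((1540 - 846) - 1157) = 3 - (694 - 1157) = 3 - 1*(-463) = 3 + 463 = 466)
O - 1408 = 466 - 1408 = -942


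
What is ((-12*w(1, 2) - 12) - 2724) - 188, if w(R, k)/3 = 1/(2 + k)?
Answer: -2933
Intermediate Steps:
w(R, k) = 3/(2 + k)
((-12*w(1, 2) - 12) - 2724) - 188 = ((-36/(2 + 2) - 12) - 2724) - 188 = ((-36/4 - 12) - 2724) - 188 = ((-12*3/4 - 12) - 2724) - 188 = ((-9 - 12) - 2724) - 188 = (-21 - 2724) - 188 = -2745 - 188 = -2933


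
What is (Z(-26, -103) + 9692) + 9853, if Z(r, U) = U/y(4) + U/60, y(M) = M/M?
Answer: 1166417/60 ≈ 19440.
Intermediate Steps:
y(M) = 1
Z(r, U) = 61*U/60 (Z(r, U) = U/1 + U/60 = U*1 + U*(1/60) = U + U/60 = 61*U/60)
(Z(-26, -103) + 9692) + 9853 = ((61/60)*(-103) + 9692) + 9853 = (-6283/60 + 9692) + 9853 = 575237/60 + 9853 = 1166417/60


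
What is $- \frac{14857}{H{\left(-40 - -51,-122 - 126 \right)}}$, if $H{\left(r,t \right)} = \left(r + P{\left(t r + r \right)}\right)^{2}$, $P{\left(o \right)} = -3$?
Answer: $- \frac{14857}{64} \approx -232.14$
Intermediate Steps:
$H{\left(r,t \right)} = \left(-3 + r\right)^{2}$ ($H{\left(r,t \right)} = \left(r - 3\right)^{2} = \left(-3 + r\right)^{2}$)
$- \frac{14857}{H{\left(-40 - -51,-122 - 126 \right)}} = - \frac{14857}{\left(-3 - -11\right)^{2}} = - \frac{14857}{\left(-3 + \left(-40 + 51\right)\right)^{2}} = - \frac{14857}{\left(-3 + 11\right)^{2}} = - \frac{14857}{8^{2}} = - \frac{14857}{64}$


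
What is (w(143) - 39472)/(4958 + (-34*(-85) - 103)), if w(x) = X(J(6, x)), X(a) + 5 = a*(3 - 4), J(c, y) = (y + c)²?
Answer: -61678/7745 ≈ -7.9636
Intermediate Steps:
J(c, y) = (c + y)²
X(a) = -5 - a (X(a) = -5 + a*(3 - 4) = -5 + a*(-1) = -5 - a)
w(x) = -5 - (6 + x)²
(w(143) - 39472)/(4958 + (-34*(-85) - 103)) = ((-5 - (6 + 143)²) - 39472)/(4958 + (-34*(-85) - 103)) = ((-5 - 1*149²) - 39472)/(4958 + (2890 - 103)) = ((-5 - 1*22201) - 39472)/(4958 + 2787) = ((-5 - 22201) - 39472)/7745 = (-22206 - 39472)*(1/7745) = -61678*1/7745 = -61678/7745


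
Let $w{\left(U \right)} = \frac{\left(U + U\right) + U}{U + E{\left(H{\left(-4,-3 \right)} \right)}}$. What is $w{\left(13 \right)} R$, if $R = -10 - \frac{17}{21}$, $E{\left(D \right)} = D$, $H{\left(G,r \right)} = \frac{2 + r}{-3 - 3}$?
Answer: $- \frac{17706}{553} \approx -32.018$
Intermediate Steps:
$H{\left(G,r \right)} = - \frac{1}{3} - \frac{r}{6}$ ($H{\left(G,r \right)} = \frac{2 + r}{-6} = \left(2 + r\right) \left(- \frac{1}{6}\right) = - \frac{1}{3} - \frac{r}{6}$)
$w{\left(U \right)} = \frac{3 U}{\frac{1}{6} + U}$ ($w{\left(U \right)} = \frac{\left(U + U\right) + U}{U - - \frac{1}{6}} = \frac{2 U + U}{U + \left(- \frac{1}{3} + \frac{1}{2}\right)} = \frac{3 U}{U + \frac{1}{6}} = \frac{3 U}{\frac{1}{6} + U}$)
$R = - \frac{227}{21}$ ($R = -10 - 17 \cdot \frac{1}{21} = -10 - \frac{17}{21} = - \frac{227}{21} \approx -10.81$)
$w{\left(13 \right)} R = 18 \cdot 13 \frac{1}{1 + 6 \cdot 13} \left(- \frac{227}{21}\right) = 18 \cdot 13 \frac{1}{1 + 78} \left(- \frac{227}{21}\right) = 18 \cdot 13 \cdot \frac{1}{79} \left(- \frac{227}{21}\right) = \frac{234}{79} \left(- \frac{227}{21}\right) = - \frac{17706}{553}$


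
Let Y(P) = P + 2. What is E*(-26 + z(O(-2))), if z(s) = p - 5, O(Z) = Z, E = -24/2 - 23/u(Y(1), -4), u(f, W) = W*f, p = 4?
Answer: 1089/4 ≈ 272.25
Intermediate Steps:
Y(P) = 2 + P
E = -121/12 (E = -24/2 - 23*(-1/(4*(2 + 1))) = -24*½ - 23/((-4*3)) = -12 - 23/(-12) = -12 - 23*(-1/12) = -12 + 23/12 = -121/12 ≈ -10.083)
z(s) = -1 (z(s) = 4 - 5 = -1)
E*(-26 + z(O(-2))) = -121*(-26 - 1)/12 = -121/12*(-27) = 1089/4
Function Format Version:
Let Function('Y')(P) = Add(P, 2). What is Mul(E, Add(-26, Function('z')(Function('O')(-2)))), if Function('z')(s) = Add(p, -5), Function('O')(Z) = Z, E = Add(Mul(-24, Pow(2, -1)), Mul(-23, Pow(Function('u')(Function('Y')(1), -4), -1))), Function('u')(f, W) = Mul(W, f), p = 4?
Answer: Rational(1089, 4) ≈ 272.25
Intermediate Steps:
Function('Y')(P) = Add(2, P)
E = Rational(-121, 12) (E = Add(Mul(-24, Pow(2, -1)), Mul(-23, Pow(Mul(-4, Add(2, 1)), -1))) = Add(Mul(-24, Rational(1, 2)), Mul(-23, Pow(Mul(-4, 3), -1))) = Add(-12, Mul(-23, Pow(-12, -1))) = Add(-12, Mul(-23, Rational(-1, 12))) = Add(-12, Rational(23, 12)) = Rational(-121, 12) ≈ -10.083)
Function('z')(s) = -1 (Function('z')(s) = Add(4, -5) = -1)
Mul(E, Add(-26, Function('z')(Function('O')(-2)))) = Mul(Rational(-121, 12), Add(-26, -1)) = Mul(Rational(-121, 12), -27) = Rational(1089, 4)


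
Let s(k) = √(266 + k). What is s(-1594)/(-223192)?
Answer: -I*√83/55798 ≈ -0.00016328*I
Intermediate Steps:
s(-1594)/(-223192) = √(266 - 1594)/(-223192) = √(-1328)*(-1/223192) = (4*I*√83)*(-1/223192) = -I*√83/55798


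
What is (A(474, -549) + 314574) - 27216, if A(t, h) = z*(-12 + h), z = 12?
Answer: 280626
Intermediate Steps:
A(t, h) = -144 + 12*h (A(t, h) = 12*(-12 + h) = -144 + 12*h)
(A(474, -549) + 314574) - 27216 = ((-144 + 12*(-549)) + 314574) - 27216 = ((-144 - 6588) + 314574) - 27216 = (-6732 + 314574) - 27216 = 307842 - 27216 = 280626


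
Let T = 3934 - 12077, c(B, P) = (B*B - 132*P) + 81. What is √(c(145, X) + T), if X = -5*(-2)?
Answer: √11643 ≈ 107.90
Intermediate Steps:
X = 10
c(B, P) = 81 + B² - 132*P (c(B, P) = (B² - 132*P) + 81 = 81 + B² - 132*P)
T = -8143
√(c(145, X) + T) = √((81 + 145² - 132*10) - 8143) = √((81 + 21025 - 1320) - 8143) = √(19786 - 8143) = √11643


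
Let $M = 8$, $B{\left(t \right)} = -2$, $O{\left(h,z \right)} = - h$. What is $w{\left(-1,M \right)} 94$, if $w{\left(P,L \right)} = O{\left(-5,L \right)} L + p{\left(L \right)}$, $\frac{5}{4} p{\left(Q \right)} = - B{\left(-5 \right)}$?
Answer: $\frac{19552}{5} \approx 3910.4$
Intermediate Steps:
$p{\left(Q \right)} = \frac{8}{5}$ ($p{\left(Q \right)} = \frac{4 \left(\left(-1\right) \left(-2\right)\right)}{5} = \frac{4}{5} \cdot 2 = \frac{8}{5}$)
$w{\left(P,L \right)} = \frac{8}{5} + 5 L$ ($w{\left(P,L \right)} = \left(-1\right) \left(-5\right) L + \frac{8}{5} = 5 L + \frac{8}{5} = \frac{8}{5} + 5 L$)
$w{\left(-1,M \right)} 94 = \left(\frac{8}{5} + 5 \cdot 8\right) 94 = \left(\frac{8}{5} + 40\right) 94 = \frac{208}{5} \cdot 94 = \frac{19552}{5}$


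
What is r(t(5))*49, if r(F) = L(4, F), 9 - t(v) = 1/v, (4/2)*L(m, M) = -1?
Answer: -49/2 ≈ -24.500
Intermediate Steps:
L(m, M) = -½ (L(m, M) = (½)*(-1) = -½)
t(v) = 9 - 1/v
r(F) = -½
r(t(5))*49 = -½*49 = -49/2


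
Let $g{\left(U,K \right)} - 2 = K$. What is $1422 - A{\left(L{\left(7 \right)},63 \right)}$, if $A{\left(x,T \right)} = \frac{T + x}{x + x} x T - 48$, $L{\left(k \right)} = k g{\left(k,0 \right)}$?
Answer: $- \frac{1911}{2} \approx -955.5$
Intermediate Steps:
$g{\left(U,K \right)} = 2 + K$
$L{\left(k \right)} = 2 k$ ($L{\left(k \right)} = k \left(2 + 0\right) = k 2 = 2 k$)
$A{\left(x,T \right)} = -48 + T \left(\frac{T}{2} + \frac{x}{2}\right)$ ($A{\left(x,T \right)} = \frac{T + x}{2 x} x T - 48 = \left(\frac{T}{2} + \frac{x}{2}\right) T - 48 = T \left(\frac{T}{2} + \frac{x}{2}\right) - 48 = -48 + T \left(\frac{T}{2} + \frac{x}{2}\right)$)
$1422 - A{\left(L{\left(7 \right)},63 \right)} = 1422 - \left(-48 + \frac{63^{2}}{2} + \frac{1}{2} \cdot 63 \cdot 2 \cdot 7\right) = 1422 - \left(-48 + \frac{1}{2} \cdot 3969 + \frac{1}{2} \cdot 63 \cdot 14\right) = 1422 - \left(-48 + \frac{3969}{2} + 441\right) = 1422 - \frac{4755}{2} = - \frac{1911}{2}$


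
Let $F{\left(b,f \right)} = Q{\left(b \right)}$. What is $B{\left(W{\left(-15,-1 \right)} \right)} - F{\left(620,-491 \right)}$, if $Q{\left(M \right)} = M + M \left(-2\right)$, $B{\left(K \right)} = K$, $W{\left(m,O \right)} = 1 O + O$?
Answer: $618$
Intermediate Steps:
$W{\left(m,O \right)} = 2 O$ ($W{\left(m,O \right)} = O + O = 2 O$)
$Q{\left(M \right)} = - M$ ($Q{\left(M \right)} = M - 2 M = - M$)
$F{\left(b,f \right)} = - b$
$B{\left(W{\left(-15,-1 \right)} \right)} - F{\left(620,-491 \right)} = 2 \left(-1\right) - \left(-1\right) 620 = -2 - -620 = -2 + 620 = 618$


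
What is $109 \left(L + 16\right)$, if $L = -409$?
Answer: $-42837$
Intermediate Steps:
$109 \left(L + 16\right) = 109 \left(-409 + 16\right) = 109 \left(-393\right) = -42837$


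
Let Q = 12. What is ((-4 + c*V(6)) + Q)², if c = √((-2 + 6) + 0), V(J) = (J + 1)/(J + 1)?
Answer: 100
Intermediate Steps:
V(J) = 1 (V(J) = (1 + J)/(1 + J) = 1)
c = 2 (c = √(4 + 0) = √4 = 2)
((-4 + c*V(6)) + Q)² = ((-4 + 2*1) + 12)² = ((-4 + 2) + 12)² = (-2 + 12)² = 10² = 100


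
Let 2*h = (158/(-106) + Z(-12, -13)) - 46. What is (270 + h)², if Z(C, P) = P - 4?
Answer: 158785201/2809 ≈ 56527.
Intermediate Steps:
Z(C, P) = -4 + P
h = -1709/53 (h = ((158/(-106) + (-4 - 13)) - 46)/2 = ((158*(-1/106) - 17) - 46)/2 = ((-79/53 - 17) - 46)/2 = (-980/53 - 46)/2 = (½)*(-3418/53) = -1709/53 ≈ -32.245)
(270 + h)² = (270 - 1709/53)² = (12601/53)² = 158785201/2809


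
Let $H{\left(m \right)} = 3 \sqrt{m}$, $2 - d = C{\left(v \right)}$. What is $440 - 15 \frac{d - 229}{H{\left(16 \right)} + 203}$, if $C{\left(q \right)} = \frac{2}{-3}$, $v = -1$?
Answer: $\frac{19599}{43} \approx 455.79$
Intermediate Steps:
$C{\left(q \right)} = - \frac{2}{3}$ ($C{\left(q \right)} = 2 \left(- \frac{1}{3}\right) = - \frac{2}{3}$)
$d = \frac{8}{3}$ ($d = 2 - - \frac{2}{3} = 2 + \frac{2}{3} = \frac{8}{3} \approx 2.6667$)
$440 - 15 \frac{d - 229}{H{\left(16 \right)} + 203} = 440 - 15 \frac{\frac{8}{3} - 229}{3 \sqrt{16} + 203} = 440 - 15 \left(- \frac{679}{3 \left(3 \cdot 4 + 203\right)}\right) = 440 - 15 \left(- \frac{679}{3 \left(12 + 203\right)}\right) = 440 - 15 \left(- \frac{679}{3 \cdot 215}\right) = 440 - 15 \left(\left(- \frac{679}{3}\right) \frac{1}{215}\right) = 440 - - \frac{679}{43} = 440 + \frac{679}{43} = \frac{19599}{43}$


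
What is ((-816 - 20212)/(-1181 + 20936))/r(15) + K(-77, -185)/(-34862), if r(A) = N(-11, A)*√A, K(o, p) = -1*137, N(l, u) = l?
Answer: 137/34862 + 21028*√15/3259575 ≈ 0.028915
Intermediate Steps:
K(o, p) = -137
r(A) = -11*√A
((-816 - 20212)/(-1181 + 20936))/r(15) + K(-77, -185)/(-34862) = ((-816 - 20212)/(-1181 + 20936))/((-11*√15)) - 137/(-34862) = (-21028/19755)*(-√15/165) - 137*(-1/34862) = (-21028*1/19755)*(-√15/165) + 137/34862 = -(-21028)*√15/3259575 + 137/34862 = 21028*√15/3259575 + 137/34862 = 137/34862 + 21028*√15/3259575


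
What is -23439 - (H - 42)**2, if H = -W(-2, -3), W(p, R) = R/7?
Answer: -1233192/49 ≈ -25167.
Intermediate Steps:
W(p, R) = R/7 (W(p, R) = R*(1/7) = R/7)
H = 3/7 (H = -(-3)/7 = -1*(-3/7) = 3/7 ≈ 0.42857)
-23439 - (H - 42)**2 = -23439 - (3/7 - 42)**2 = -23439 - (-291/7)**2 = -23439 - 1*84681/49 = -23439 - 84681/49 = -1233192/49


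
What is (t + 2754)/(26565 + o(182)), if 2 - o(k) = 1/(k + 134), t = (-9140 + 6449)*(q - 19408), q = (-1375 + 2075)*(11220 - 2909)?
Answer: -4930611521688/8395171 ≈ -5.8732e+5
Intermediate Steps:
q = 5817700 (q = 700*8311 = 5817700)
t = -15603203772 (t = (-9140 + 6449)*(5817700 - 19408) = -2691*5798292 = -15603203772)
o(k) = 2 - 1/(134 + k) (o(k) = 2 - 1/(k + 134) = 2 - 1/(134 + k))
(t + 2754)/(26565 + o(182)) = (-15603203772 + 2754)/(26565 + (267 + 2*182)/(134 + 182)) = -15603201018/(26565 + (267 + 364)/316) = -15603201018/(26565 + (1/316)*631) = -15603201018/(26565 + 631/316) = -15603201018/8395171/316 = -15603201018*316/8395171 = -4930611521688/8395171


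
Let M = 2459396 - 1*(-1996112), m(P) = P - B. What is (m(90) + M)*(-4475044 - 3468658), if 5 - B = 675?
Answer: -35399265024136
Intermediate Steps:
B = -670 (B = 5 - 1*675 = 5 - 675 = -670)
m(P) = 670 + P (m(P) = P - 1*(-670) = P + 670 = 670 + P)
M = 4455508 (M = 2459396 + 1996112 = 4455508)
(m(90) + M)*(-4475044 - 3468658) = ((670 + 90) + 4455508)*(-4475044 - 3468658) = (760 + 4455508)*(-7943702) = 4456268*(-7943702) = -35399265024136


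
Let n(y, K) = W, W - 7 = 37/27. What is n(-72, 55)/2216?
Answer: 113/29916 ≈ 0.0037772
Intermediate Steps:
W = 226/27 (W = 7 + 37/27 = 226/27 ≈ 8.3704)
n(y, K) = 226/27
n(-72, 55)/2216 = (226/27)/2216 = (226/27)*(1/2216) = 113/29916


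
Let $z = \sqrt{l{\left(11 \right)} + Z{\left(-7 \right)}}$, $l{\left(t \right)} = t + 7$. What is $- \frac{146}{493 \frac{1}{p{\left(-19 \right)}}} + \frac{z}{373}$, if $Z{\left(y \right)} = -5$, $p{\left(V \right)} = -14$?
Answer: $\frac{2044}{493} + \frac{\sqrt{13}}{373} \approx 4.1557$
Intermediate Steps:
$l{\left(t \right)} = 7 + t$
$z = \sqrt{13}$ ($z = \sqrt{\left(7 + 11\right) - 5} = \sqrt{18 - 5} = \sqrt{13} \approx 3.6056$)
$- \frac{146}{493 \frac{1}{p{\left(-19 \right)}}} + \frac{z}{373} = - \frac{146}{493 \frac{1}{-14}} + \frac{\sqrt{13}}{373} = - \frac{146}{493 \left(- \frac{1}{14}\right)} + \sqrt{13} \cdot \frac{1}{373} = - \frac{146}{- \frac{493}{14}} + \frac{\sqrt{13}}{373} = \left(-146\right) \left(- \frac{14}{493}\right) + \frac{\sqrt{13}}{373} = \frac{2044}{493} + \frac{\sqrt{13}}{373}$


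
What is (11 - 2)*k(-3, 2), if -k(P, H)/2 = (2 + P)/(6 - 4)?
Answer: 9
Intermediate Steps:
k(P, H) = -2 - P (k(P, H) = -2*(2 + P)/(6 - 4) = -2*(2 + P)/2 = -2*(1 + P/2) = -2 - P)
(11 - 2)*k(-3, 2) = (11 - 2)*(-2 - 1*(-3)) = 9*(-2 + 3) = 9*1 = 9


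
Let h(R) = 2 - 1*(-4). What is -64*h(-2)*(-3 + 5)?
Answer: -768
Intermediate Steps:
h(R) = 6 (h(R) = 2 + 4 = 6)
-64*h(-2)*(-3 + 5) = -384*(-3 + 5) = -384*2 = -64*12 = -768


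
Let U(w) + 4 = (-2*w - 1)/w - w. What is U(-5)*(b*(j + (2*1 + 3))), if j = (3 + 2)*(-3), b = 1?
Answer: 8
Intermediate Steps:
j = -15 (j = 5*(-3) = -15)
U(w) = -4 - w + (-1 - 2*w)/w (U(w) = -4 + ((-2*w - 1)/w - w) = -4 + ((-1 - 2*w)/w - w) = -4 + (-w + (-1 - 2*w)/w) = -4 - w + (-1 - 2*w)/w)
U(-5)*(b*(j + (2*1 + 3))) = (-6 - 1*(-5) - 1/(-5))*(1*(-15 + (2*1 + 3))) = (-6 + 5 - 1*(-1/5))*(1*(-15 + (2 + 3))) = (-6 + 5 + 1/5)*(1*(-15 + 5)) = -4*(-10)/5 = -4/5*(-10) = 8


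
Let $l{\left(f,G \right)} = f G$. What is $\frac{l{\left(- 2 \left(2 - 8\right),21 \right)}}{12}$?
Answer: $21$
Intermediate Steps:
$l{\left(f,G \right)} = G f$
$\frac{l{\left(- 2 \left(2 - 8\right),21 \right)}}{12} = \frac{21 \left(- 2 \left(2 - 8\right)\right)}{12} = \frac{21 \left(\left(-2\right) \left(-6\right)\right)}{12} = \frac{21 \cdot 12}{12} = \frac{1}{12} \cdot 252 = 21$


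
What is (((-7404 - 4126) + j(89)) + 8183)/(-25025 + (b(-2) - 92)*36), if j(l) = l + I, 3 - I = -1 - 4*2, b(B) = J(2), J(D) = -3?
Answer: 3246/28445 ≈ 0.11411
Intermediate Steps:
b(B) = -3
I = 12 (I = 3 - (-1 - 4*2) = 3 - (-1 - 8) = 3 - 1*(-9) = 3 + 9 = 12)
j(l) = 12 + l (j(l) = l + 12 = 12 + l)
(((-7404 - 4126) + j(89)) + 8183)/(-25025 + (b(-2) - 92)*36) = (((-7404 - 4126) + (12 + 89)) + 8183)/(-25025 + (-3 - 92)*36) = ((-11530 + 101) + 8183)/(-25025 - 95*36) = (-11429 + 8183)/(-25025 - 3420) = -3246/(-28445) = -3246*(-1/28445) = 3246/28445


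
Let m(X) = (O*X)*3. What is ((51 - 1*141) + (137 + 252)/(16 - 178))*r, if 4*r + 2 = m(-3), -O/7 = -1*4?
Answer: 1901063/324 ≈ 5867.5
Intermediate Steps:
O = 28 (O = -(-7)*4 = -7*(-4) = 28)
m(X) = 84*X (m(X) = (28*X)*3 = 84*X)
r = -127/2 (r = -½ + (84*(-3))/4 = -½ + (¼)*(-252) = -½ - 63 = -127/2 ≈ -63.500)
((51 - 1*141) + (137 + 252)/(16 - 178))*r = ((51 - 1*141) + (137 + 252)/(16 - 178))*(-127/2) = ((51 - 141) + 389/(-162))*(-127/2) = (-90 + 389*(-1/162))*(-127/2) = (-90 - 389/162)*(-127/2) = -14969/162*(-127/2) = 1901063/324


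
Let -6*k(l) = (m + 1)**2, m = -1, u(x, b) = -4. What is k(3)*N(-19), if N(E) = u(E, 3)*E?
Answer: 0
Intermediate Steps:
N(E) = -4*E
k(l) = 0 (k(l) = -(-1 + 1)**2/6 = -1/6*0**2 = -1/6*0 = 0)
k(3)*N(-19) = 0*(-4*(-19)) = 0*76 = 0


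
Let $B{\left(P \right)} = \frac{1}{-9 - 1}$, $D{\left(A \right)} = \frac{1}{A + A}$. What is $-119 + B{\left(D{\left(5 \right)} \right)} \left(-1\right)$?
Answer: $- \frac{1189}{10} \approx -118.9$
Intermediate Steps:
$D{\left(A \right)} = \frac{1}{2 A}$
$B{\left(P \right)} = - \frac{1}{10}$ ($B{\left(P \right)} = \frac{1}{-10} = - \frac{1}{10}$)
$-119 + B{\left(D{\left(5 \right)} \right)} \left(-1\right) = -119 - - \frac{1}{10} = -119 + \frac{1}{10} = - \frac{1189}{10}$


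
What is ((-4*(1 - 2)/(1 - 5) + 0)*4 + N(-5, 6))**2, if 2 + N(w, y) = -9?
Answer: 225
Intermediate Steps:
N(w, y) = -11 (N(w, y) = -2 - 9 = -11)
((-4*(1 - 2)/(1 - 5) + 0)*4 + N(-5, 6))**2 = ((-4*(1 - 2)/(1 - 5) + 0)*4 - 11)**2 = ((-(-4)/(-4) + 0)*4 - 11)**2 = ((-(-4)*(-1)/4 + 0)*4 - 11)**2 = ((-4*1/4 + 0)*4 - 11)**2 = ((-1 + 0)*4 - 11)**2 = (-1*4 - 11)**2 = (-4 - 11)**2 = (-15)**2 = 225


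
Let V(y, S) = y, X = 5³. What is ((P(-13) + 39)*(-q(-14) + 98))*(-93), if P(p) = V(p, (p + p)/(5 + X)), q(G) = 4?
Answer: -227292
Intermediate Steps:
X = 125
P(p) = p
((P(-13) + 39)*(-q(-14) + 98))*(-93) = ((-13 + 39)*(-1*4 + 98))*(-93) = (26*(-4 + 98))*(-93) = (26*94)*(-93) = 2444*(-93) = -227292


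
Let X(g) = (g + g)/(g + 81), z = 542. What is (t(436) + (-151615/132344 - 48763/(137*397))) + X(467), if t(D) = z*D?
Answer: 1700985007158513/7198057816 ≈ 2.3631e+5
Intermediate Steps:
t(D) = 542*D
X(g) = 2*g/(81 + g) (X(g) = (2*g)/(81 + g) = 2*g/(81 + g))
(t(436) + (-151615/132344 - 48763/(137*397))) + X(467) = (542*436 + (-151615/132344 - 48763/(137*397))) + 2*467/(81 + 467) = (236312 + (-151615*1/132344 - 48763/54389)) + 2*467/548 = (236312 + (-151615/132344 - 48763*1/54389)) + 2*467*(1/548) = (236312 + (-151615/132344 - 48763/54389)) + 467/274 = (236312 - 14699678707/7198057816) + 467/274 = 1700972738935885/7198057816 + 467/274 = 1700985007158513/7198057816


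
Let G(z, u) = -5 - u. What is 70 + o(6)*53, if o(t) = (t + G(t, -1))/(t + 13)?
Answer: 1436/19 ≈ 75.579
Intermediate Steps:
o(t) = (-4 + t)/(13 + t) (o(t) = (t + (-5 - 1*(-1)))/(t + 13) = (t + (-5 + 1))/(13 + t) = (t - 4)/(13 + t) = (-4 + t)/(13 + t))
70 + o(6)*53 = 70 + ((-4 + 6)/(13 + 6))*53 = 70 + (2/19)*53 = 70 + 106/19 = 1436/19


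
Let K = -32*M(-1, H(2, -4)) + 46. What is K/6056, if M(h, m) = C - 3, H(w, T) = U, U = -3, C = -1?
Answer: 87/3028 ≈ 0.028732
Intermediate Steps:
H(w, T) = -3
M(h, m) = -4 (M(h, m) = -1 - 3 = -4)
K = 174 (K = -32*(-4) + 46 = 128 + 46 = 174)
K/6056 = 174/6056 = 174*(1/6056) = 87/3028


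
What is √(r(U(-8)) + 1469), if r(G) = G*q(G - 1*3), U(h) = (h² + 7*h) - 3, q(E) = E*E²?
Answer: √1509 ≈ 38.846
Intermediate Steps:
q(E) = E³
U(h) = -3 + h² + 7*h
r(G) = G*(-3 + G)³ (r(G) = G*(G - 1*3)³ = G*(G - 3)³ = G*(-3 + G)³)
√(r(U(-8)) + 1469) = √((-3 + (-8)² + 7*(-8))*(-3 + (-3 + (-8)² + 7*(-8)))³ + 1469) = √((-3 + 64 - 56)*(-3 + (-3 + 64 - 56))³ + 1469) = √(5*(-3 + 5)³ + 1469) = √(5*2³ + 1469) = √(5*8 + 1469) = √(40 + 1469) = √1509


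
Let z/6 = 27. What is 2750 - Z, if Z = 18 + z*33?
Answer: -2614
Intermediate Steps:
z = 162 (z = 6*27 = 162)
Z = 5364 (Z = 18 + 162*33 = 18 + 5346 = 5364)
2750 - Z = 2750 - 1*5364 = 2750 - 5364 = -2614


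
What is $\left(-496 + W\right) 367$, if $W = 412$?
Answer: $-30828$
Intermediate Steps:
$\left(-496 + W\right) 367 = \left(-496 + 412\right) 367 = \left(-84\right) 367 = -30828$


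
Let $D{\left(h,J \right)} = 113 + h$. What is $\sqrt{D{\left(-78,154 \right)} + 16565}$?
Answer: $10 \sqrt{166} \approx 128.84$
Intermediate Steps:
$\sqrt{D{\left(-78,154 \right)} + 16565} = \sqrt{\left(113 - 78\right) + 16565} = \sqrt{35 + 16565} = \sqrt{16600} = 10 \sqrt{166}$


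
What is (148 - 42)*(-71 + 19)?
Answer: -5512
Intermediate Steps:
(148 - 42)*(-71 + 19) = 106*(-52) = -5512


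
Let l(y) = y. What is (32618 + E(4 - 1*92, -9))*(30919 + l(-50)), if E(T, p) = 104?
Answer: 1010095418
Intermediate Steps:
(32618 + E(4 - 1*92, -9))*(30919 + l(-50)) = (32618 + 104)*(30919 - 50) = 32722*30869 = 1010095418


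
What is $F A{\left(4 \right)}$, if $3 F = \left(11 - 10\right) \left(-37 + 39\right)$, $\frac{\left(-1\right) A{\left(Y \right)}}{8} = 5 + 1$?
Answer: $-32$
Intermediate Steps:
$A{\left(Y \right)} = -48$ ($A{\left(Y \right)} = - 8 \left(5 + 1\right) = \left(-8\right) 6 = -48$)
$F = \frac{2}{3}$ ($F = \frac{\left(11 - 10\right) \left(-37 + 39\right)}{3} = \frac{1 \cdot 2}{3} = \frac{1}{3} \cdot 2 = \frac{2}{3} \approx 0.66667$)
$F A{\left(4 \right)} = \frac{2}{3} \left(-48\right) = -32$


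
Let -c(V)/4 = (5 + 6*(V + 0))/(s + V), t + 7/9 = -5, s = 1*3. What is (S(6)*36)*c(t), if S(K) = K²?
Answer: -1384128/25 ≈ -55365.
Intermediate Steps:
s = 3
t = -52/9 (t = -7/9 - 5 = -52/9 ≈ -5.7778)
c(V) = -4*(5 + 6*V)/(3 + V) (c(V) = -4*(5 + 6*(V + 0))/(3 + V) = -4*(5 + 6*V)/(3 + V))
(S(6)*36)*c(t) = (6²*36)*(4*(-5 - 6*(-52/9))/(3 - 52/9)) = (36*36)*(4*(-5 + 104/3)/(-25/9)) = 1296*(4*(-9/25)*(89/3)) = 1296*(-1068/25) = -1384128/25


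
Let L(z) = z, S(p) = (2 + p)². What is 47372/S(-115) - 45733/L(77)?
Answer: -580317033/983213 ≈ -590.22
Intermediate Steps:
47372/S(-115) - 45733/L(77) = 47372/((2 - 115)²) - 45733/77 = 47372/((-113)²) - 45733*1/77 = 47372/12769 - 45733/77 = -580317033/983213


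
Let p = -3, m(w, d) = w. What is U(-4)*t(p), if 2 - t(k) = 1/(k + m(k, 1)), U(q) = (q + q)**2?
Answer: 416/3 ≈ 138.67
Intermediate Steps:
U(q) = 4*q**2 (U(q) = (2*q)**2 = 4*q**2)
t(k) = 2 - 1/(2*k) (t(k) = 2 - 1/(k + k) = 2 - 1/(2*k))
U(-4)*t(p) = (4*(-4)**2)*(2 - 1/2/(-3)) = (4*16)*(2 - 1/2*(-1/3)) = 64*(2 + 1/6) = 64*(13/6) = 416/3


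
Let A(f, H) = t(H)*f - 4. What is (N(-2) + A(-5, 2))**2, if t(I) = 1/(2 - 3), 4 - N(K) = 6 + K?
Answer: 1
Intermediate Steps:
N(K) = -2 - K (N(K) = 4 - (6 + K) = 4 + (-6 - K) = -2 - K)
t(I) = -1 (t(I) = 1/(-1) = -1)
A(f, H) = -4 - f (A(f, H) = -f - 4 = -4 - f)
(N(-2) + A(-5, 2))**2 = ((-2 - 1*(-2)) + (-4 - 1*(-5)))**2 = ((-2 + 2) + (-4 + 5))**2 = (0 + 1)**2 = 1**2 = 1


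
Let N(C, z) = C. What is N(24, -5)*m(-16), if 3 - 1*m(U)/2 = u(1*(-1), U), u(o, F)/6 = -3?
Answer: 1008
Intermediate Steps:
u(o, F) = -18 (u(o, F) = 6*(-3) = -18)
m(U) = 42 (m(U) = 6 - 2*(-18) = 6 + 36 = 42)
N(24, -5)*m(-16) = 24*42 = 1008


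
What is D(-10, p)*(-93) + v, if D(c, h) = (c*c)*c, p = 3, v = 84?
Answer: 93084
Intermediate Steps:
D(c, h) = c³ (D(c, h) = c²*c = c³)
D(-10, p)*(-93) + v = (-10)³*(-93) + 84 = -1000*(-93) + 84 = 93000 + 84 = 93084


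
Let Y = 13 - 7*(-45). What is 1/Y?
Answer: 1/328 ≈ 0.0030488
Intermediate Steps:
Y = 328 (Y = 13 + 315 = 328)
1/Y = 1/328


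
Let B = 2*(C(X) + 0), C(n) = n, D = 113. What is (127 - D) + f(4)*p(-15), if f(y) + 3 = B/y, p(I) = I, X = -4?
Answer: 89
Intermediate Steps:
B = -8 (B = 2*(-4 + 0) = 2*(-4) = -8)
f(y) = -3 - 8/y
(127 - D) + f(4)*p(-15) = (127 - 1*113) + (-3 - 8/4)*(-15) = (127 - 113) + (-3 - 8*1/4)*(-15) = 14 + (-3 - 2)*(-15) = 14 - 5*(-15) = 14 + 75 = 89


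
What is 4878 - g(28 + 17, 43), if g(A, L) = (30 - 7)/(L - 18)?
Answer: 121927/25 ≈ 4877.1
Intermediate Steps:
g(A, L) = 23/(-18 + L)
4878 - g(28 + 17, 43) = 4878 - 23/(-18 + 43) = 4878 - 23/25 = 121927/25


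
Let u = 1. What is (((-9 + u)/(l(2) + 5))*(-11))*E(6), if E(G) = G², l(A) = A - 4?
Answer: 1056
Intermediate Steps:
l(A) = -4 + A
(((-9 + u)/(l(2) + 5))*(-11))*E(6) = (((-9 + 1)/((-4 + 2) + 5))*(-11))*6² = (-8/(-2 + 5)*(-11))*36 = (-8/3*(-11))*36 = (-8*⅓*(-11))*36 = -8/3*(-11)*36 = (88/3)*36 = 1056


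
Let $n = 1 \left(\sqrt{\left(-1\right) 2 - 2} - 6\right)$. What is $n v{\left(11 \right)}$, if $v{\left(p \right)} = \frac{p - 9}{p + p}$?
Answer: $- \frac{6}{11} + \frac{2 i}{11} \approx -0.54545 + 0.18182 i$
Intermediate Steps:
$v{\left(p \right)} = \frac{-9 + p}{2 p}$
$n = -6 + 2 i$ ($n = 1 \left(\sqrt{-2 - 2} - 6\right) = 1 \left(\sqrt{-4} - 6\right) = 1 \left(2 i - 6\right) = 1 \left(-6 + 2 i\right) = -6 + 2 i \approx -6.0 + 2.0 i$)
$n v{\left(11 \right)} = \left(-6 + 2 i\right) \frac{-9 + 11}{2 \cdot 11} = \left(-6 + 2 i\right) \frac{1}{2} \cdot \frac{1}{11} \cdot 2 = \left(-6 + 2 i\right) \frac{1}{11} = - \frac{6}{11} + \frac{2 i}{11}$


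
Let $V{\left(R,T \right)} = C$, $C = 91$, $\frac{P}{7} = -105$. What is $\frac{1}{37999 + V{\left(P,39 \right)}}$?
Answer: $\frac{1}{38090} \approx 2.6254 \cdot 10^{-5}$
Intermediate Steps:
$P = -735$ ($P = 7 \left(-105\right) = -735$)
$V{\left(R,T \right)} = 91$
$\frac{1}{37999 + V{\left(P,39 \right)}} = \frac{1}{37999 + 91} = \frac{1}{38090}$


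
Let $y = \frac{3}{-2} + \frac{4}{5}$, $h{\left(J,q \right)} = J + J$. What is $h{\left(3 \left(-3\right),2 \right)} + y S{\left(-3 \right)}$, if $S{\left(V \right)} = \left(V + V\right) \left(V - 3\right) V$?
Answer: $\frac{288}{5} \approx 57.6$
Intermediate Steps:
$h{\left(J,q \right)} = 2 J$
$y = - \frac{7}{10}$ ($y = 3 \left(- \frac{1}{2}\right) + 4 \cdot \frac{1}{5} = - \frac{3}{2} + \frac{4}{5} = - \frac{7}{10} \approx -0.7$)
$S{\left(V \right)} = 2 V^{2} \left(-3 + V\right)$ ($S{\left(V \right)} = 2 V \left(-3 + V\right) V = 2 V^{2} \left(-3 + V\right)$)
$h{\left(3 \left(-3\right),2 \right)} + y S{\left(-3 \right)} = 2 \cdot 3 \left(-3\right) - \frac{7 \cdot 2 \left(-3\right)^{2} \left(-3 - 3\right)}{10} = 2 \left(-9\right) - \frac{7 \cdot 2 \cdot 9 \left(-6\right)}{10} = -18 - - \frac{378}{5} = -18 + \frac{378}{5} = \frac{288}{5}$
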